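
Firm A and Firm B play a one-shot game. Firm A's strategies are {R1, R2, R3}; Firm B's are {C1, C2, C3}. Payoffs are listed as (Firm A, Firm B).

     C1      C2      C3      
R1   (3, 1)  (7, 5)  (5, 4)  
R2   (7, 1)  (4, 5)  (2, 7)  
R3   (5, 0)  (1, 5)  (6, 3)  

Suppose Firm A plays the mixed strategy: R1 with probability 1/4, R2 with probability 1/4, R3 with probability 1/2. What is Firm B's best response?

Firm B's best reply maximizes expected payoff against the mix.
C1: (1/4)·1 + (1/4)·1 + (1/2)·0 = 1/2
C2: (1/4)·5 + (1/4)·5 + (1/2)·5 = 5
C3: (1/4)·4 + (1/4)·7 + (1/2)·3 = 17/4
Highest expected payoff is 5, from C2.

C2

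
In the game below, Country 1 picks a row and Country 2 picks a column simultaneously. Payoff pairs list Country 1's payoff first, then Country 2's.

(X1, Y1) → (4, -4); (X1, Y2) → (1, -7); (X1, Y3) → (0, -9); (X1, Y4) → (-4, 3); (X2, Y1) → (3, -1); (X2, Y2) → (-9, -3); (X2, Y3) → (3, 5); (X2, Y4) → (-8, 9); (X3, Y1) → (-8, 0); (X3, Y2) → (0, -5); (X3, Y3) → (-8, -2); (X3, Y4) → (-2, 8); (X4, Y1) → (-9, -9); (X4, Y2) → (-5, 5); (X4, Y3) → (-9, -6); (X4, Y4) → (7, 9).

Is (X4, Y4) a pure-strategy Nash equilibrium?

Yes

Holding Country 2 at Y4: Country 1 gets 7 from X4, versus -4 from X1, -8 from X2, -2 from X3. No profitable deviation for Country 1.
Holding Country 1 at X4: Country 2 gets 9 from Y4, versus -9 from Y1, 5 from Y2, -6 from Y3. No profitable deviation for Country 2 either.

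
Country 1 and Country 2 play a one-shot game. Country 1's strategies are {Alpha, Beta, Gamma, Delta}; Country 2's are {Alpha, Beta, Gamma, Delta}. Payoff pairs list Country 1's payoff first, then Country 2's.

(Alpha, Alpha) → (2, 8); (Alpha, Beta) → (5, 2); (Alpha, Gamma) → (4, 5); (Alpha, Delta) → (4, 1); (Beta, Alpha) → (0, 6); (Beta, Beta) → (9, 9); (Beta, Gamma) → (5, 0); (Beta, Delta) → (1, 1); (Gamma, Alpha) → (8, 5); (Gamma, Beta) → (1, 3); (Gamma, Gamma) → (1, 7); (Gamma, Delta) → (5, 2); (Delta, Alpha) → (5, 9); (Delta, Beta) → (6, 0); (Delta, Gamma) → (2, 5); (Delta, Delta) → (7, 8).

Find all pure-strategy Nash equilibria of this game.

Find each player's best response to every opponent strategy; NE are the intersections.
Country 1's best responses — vs Alpha: Gamma (payoff 8); vs Beta: Beta (payoff 9); vs Gamma: Beta (payoff 5); vs Delta: Delta (payoff 7).
Country 2's best responses — vs Alpha: Alpha (payoff 8); vs Beta: Beta (payoff 9); vs Gamma: Gamma (payoff 7); vs Delta: Alpha (payoff 9).
The only mutual best response is (Beta, Beta); neither player gains by switching there.

(Beta, Beta)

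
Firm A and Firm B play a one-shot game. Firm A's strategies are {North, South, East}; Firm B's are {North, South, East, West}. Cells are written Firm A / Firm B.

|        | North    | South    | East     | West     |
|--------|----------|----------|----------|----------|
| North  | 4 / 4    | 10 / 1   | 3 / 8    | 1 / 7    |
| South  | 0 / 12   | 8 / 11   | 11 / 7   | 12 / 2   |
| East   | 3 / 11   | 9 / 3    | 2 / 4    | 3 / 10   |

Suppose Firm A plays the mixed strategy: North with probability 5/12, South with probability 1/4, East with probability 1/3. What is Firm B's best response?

Firm B's best reply maximizes expected payoff against the mix.
North: (5/12)·4 + (1/4)·12 + (1/3)·11 = 25/3
South: (5/12)·1 + (1/4)·11 + (1/3)·3 = 25/6
East: (5/12)·8 + (1/4)·7 + (1/3)·4 = 77/12
West: (5/12)·7 + (1/4)·2 + (1/3)·10 = 27/4
Highest expected payoff is 25/3, from North.

North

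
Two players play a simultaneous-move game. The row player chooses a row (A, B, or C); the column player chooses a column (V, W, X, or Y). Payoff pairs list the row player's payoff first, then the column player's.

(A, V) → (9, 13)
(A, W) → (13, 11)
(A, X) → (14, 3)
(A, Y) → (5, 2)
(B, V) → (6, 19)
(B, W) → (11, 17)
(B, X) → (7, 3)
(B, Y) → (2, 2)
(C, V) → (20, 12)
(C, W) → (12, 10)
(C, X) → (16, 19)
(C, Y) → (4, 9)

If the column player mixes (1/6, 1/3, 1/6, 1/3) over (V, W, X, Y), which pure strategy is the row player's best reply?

Compute the row player's expected payoff from each pure strategy against the given mix.
A: (1/6)·9 + (1/3)·13 + (1/6)·14 + (1/3)·5 = 59/6
B: (1/6)·6 + (1/3)·11 + (1/6)·7 + (1/3)·2 = 13/2
C: (1/6)·20 + (1/3)·12 + (1/6)·16 + (1/3)·4 = 34/3
Highest expected payoff is 34/3, from C.

C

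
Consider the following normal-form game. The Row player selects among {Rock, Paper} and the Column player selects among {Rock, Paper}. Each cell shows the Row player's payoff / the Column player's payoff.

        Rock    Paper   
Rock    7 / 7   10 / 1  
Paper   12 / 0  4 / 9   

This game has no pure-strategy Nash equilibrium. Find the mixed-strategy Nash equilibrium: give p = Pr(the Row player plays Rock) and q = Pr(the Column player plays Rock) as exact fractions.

p = 3/5, q = 6/11

Each player's mixing probability is pinned down by making the *other* player indifferent.
The Column player indifferent between Rock and Paper: p·7 + (1−p)·0 = p·1 + (1−p)·9 ⟹ 0 + 7p = 9 + (-8)p ⟹ p = 3/5.
The Row player indifferent between Rock and Paper: q·7 + (1−q)·10 = q·12 + (1−q)·4 ⟹ 10 + (-3)q = 4 + 8q ⟹ q = 6/11.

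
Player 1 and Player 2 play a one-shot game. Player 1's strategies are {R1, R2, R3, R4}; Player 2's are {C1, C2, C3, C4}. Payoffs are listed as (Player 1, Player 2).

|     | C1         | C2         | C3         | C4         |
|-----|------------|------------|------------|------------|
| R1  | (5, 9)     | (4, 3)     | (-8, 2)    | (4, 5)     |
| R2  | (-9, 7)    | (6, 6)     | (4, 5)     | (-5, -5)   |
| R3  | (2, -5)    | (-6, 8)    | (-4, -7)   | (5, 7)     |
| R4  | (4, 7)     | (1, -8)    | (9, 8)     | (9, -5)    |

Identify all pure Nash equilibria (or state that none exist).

(R1, C1) and (R4, C3)

Find each player's best response to every opponent strategy; NE are the intersections.
Player 1's best responses — vs C1: R1 (payoff 5); vs C2: R2 (payoff 6); vs C3: R4 (payoff 9); vs C4: R4 (payoff 9).
Player 2's best responses — vs R1: C1 (payoff 9); vs R2: C1 (payoff 7); vs R3: C2 (payoff 8); vs R4: C3 (payoff 8).
Mutual best responses occur at (R1, C1) and (R4, C3); at each, neither player gains by switching.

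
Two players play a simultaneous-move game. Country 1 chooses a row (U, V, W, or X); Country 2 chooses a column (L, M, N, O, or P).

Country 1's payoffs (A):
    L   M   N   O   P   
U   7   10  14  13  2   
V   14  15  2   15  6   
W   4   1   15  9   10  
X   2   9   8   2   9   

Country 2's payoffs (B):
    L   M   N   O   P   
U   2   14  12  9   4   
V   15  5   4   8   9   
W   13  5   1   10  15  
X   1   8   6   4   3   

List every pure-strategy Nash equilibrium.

Check mutual best responses: a cell is a NE iff neither player can gain by unilaterally deviating.
Country 1's best responses — vs L: V (payoff 14); vs M: V (payoff 15); vs N: W (payoff 15); vs O: V (payoff 15); vs P: W (payoff 10).
Country 2's best responses — vs U: M (payoff 14); vs V: L (payoff 15); vs W: P (payoff 15); vs X: M (payoff 8).
Mutual best responses occur at (V, L) and (W, P); at each, neither player gains by switching.

(V, L) and (W, P)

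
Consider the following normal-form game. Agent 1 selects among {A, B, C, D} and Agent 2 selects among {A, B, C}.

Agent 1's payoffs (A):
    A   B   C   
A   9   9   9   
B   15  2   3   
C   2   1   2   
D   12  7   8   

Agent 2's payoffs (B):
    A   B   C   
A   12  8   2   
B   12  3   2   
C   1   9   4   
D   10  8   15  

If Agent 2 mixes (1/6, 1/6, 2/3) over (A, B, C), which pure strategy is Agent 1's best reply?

Compute Agent 1's expected payoff from each pure strategy against the given mix.
A: (1/6)·9 + (1/6)·9 + (2/3)·9 = 9
B: (1/6)·15 + (1/6)·2 + (2/3)·3 = 29/6
C: (1/6)·2 + (1/6)·1 + (2/3)·2 = 11/6
D: (1/6)·12 + (1/6)·7 + (2/3)·8 = 17/2
Highest expected payoff is 9, from A.

A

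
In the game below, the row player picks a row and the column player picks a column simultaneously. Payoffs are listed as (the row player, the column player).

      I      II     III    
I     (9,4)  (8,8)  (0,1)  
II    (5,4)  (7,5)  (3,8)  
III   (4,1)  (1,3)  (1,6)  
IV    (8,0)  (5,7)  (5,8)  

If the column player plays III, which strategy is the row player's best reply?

With the column player fixed at III, the row player's payoffs are: I → 0, II → 3, III → 1, IV → 5.
The maximum is 5, achieved by IV.

IV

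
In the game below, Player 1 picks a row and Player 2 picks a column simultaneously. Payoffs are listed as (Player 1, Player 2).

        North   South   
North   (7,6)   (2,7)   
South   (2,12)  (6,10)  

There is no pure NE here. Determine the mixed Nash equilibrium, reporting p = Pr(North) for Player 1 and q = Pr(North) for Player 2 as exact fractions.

In a mixed NE each player is indifferent between their pure strategies, so the opponent's mix sets the indifference.
Player 2 indifferent between North and South: p·6 + (1−p)·12 = p·7 + (1−p)·10 ⟹ 12 + (-6)p = 10 + (-3)p ⟹ p = 2/3.
Player 1 indifferent between North and South: q·7 + (1−q)·2 = q·2 + (1−q)·6 ⟹ 2 + 5q = 6 + (-4)q ⟹ q = 4/9.

p = 2/3, q = 4/9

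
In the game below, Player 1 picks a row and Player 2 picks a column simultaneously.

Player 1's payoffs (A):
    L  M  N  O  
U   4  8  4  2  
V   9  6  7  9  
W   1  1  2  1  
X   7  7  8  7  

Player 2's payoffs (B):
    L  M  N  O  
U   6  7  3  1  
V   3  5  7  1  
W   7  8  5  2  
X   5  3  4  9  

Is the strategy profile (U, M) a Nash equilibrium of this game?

Holding Player 2 at M: Player 1 gets 8 from U, versus 6 from V, 1 from W, 7 from X. No profitable deviation for Player 1.
Holding Player 1 at U: Player 2 gets 7 from M, versus 6 from L, 3 from N, 1 from O. No profitable deviation for Player 2 either.

Yes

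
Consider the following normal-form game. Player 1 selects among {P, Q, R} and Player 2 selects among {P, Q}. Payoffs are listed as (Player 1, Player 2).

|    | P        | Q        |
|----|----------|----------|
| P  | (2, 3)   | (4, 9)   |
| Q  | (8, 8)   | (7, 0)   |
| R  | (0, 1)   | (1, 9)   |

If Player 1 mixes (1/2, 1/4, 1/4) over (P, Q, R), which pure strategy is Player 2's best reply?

Player 2's best reply maximizes expected payoff against the mix.
P: (1/2)·3 + (1/4)·8 + (1/4)·1 = 15/4
Q: (1/2)·9 + (1/4)·0 + (1/4)·9 = 27/4
Highest expected payoff is 27/4, from Q.

Q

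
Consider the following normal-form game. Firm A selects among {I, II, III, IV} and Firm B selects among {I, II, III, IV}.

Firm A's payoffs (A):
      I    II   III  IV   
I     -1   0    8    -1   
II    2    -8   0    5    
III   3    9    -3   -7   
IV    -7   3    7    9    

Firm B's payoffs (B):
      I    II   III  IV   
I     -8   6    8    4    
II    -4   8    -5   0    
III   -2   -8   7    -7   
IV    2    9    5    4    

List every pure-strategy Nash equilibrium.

(I, III)

Check mutual best responses: a cell is a NE iff neither player can gain by unilaterally deviating.
Firm A's best responses — vs I: III (payoff 3); vs II: III (payoff 9); vs III: I (payoff 8); vs IV: IV (payoff 9).
Firm B's best responses — vs I: III (payoff 8); vs II: II (payoff 8); vs III: III (payoff 7); vs IV: II (payoff 9).
The only mutual best response is (I, III); neither player gains by switching there.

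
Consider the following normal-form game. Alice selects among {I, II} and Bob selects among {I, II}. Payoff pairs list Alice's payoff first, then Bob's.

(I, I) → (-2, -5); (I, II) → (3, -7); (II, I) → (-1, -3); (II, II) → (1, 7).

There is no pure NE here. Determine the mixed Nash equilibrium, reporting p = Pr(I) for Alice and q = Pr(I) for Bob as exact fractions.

Each player's mixing probability is pinned down by making the *other* player indifferent.
Bob indifferent between I and II: p·(-5) + (1−p)·(-3) = p·(-7) + (1−p)·7 ⟹ (-3) + (-2)p = 7 + (-14)p ⟹ p = 5/6.
Alice indifferent between I and II: q·(-2) + (1−q)·3 = q·(-1) + (1−q)·1 ⟹ 3 + (-5)q = 1 + (-2)q ⟹ q = 2/3.

p = 5/6, q = 2/3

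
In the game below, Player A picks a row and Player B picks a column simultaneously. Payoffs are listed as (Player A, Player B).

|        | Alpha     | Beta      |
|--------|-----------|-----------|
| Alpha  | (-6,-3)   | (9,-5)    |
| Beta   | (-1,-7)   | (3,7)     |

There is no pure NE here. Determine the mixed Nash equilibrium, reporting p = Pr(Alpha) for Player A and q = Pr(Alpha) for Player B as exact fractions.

p = 7/8, q = 6/11

In a mixed NE each player is indifferent between their pure strategies, so the opponent's mix sets the indifference.
Player B indifferent between Alpha and Beta: p·(-3) + (1−p)·(-7) = p·(-5) + (1−p)·7 ⟹ (-7) + 4p = 7 + (-12)p ⟹ p = 7/8.
Player A indifferent between Alpha and Beta: q·(-6) + (1−q)·9 = q·(-1) + (1−q)·3 ⟹ 9 + (-15)q = 3 + (-4)q ⟹ q = 6/11.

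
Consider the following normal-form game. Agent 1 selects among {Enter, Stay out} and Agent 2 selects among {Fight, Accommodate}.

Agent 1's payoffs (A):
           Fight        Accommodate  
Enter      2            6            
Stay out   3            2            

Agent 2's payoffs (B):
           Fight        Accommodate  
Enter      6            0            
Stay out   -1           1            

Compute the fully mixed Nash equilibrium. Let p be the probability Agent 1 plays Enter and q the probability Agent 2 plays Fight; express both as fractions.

p = 1/4, q = 4/5

In a mixed NE each player is indifferent between their pure strategies, so the opponent's mix sets the indifference.
Agent 2 indifferent between Fight and Accommodate: p·6 + (1−p)·(-1) = p·0 + (1−p)·1 ⟹ (-1) + 7p = 1 + (-1)p ⟹ p = 1/4.
Agent 1 indifferent between Enter and Stay out: q·2 + (1−q)·6 = q·3 + (1−q)·2 ⟹ 6 + (-4)q = 2 + 1q ⟹ q = 4/5.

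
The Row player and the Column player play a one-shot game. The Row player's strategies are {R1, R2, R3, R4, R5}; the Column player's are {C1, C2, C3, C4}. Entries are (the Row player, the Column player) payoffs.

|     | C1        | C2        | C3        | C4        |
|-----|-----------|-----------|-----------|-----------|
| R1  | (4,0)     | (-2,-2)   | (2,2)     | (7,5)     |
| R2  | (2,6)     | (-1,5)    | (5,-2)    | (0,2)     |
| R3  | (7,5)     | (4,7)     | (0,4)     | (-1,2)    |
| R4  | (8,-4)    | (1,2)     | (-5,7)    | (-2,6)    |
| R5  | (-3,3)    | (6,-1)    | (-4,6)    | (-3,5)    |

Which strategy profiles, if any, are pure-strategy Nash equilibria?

A profile is a Nash equilibrium when each player is best-responding to the other.
The Row player's best responses — vs C1: R4 (payoff 8); vs C2: R5 (payoff 6); vs C3: R2 (payoff 5); vs C4: R1 (payoff 7).
The Column player's best responses — vs R1: C4 (payoff 5); vs R2: C1 (payoff 6); vs R3: C2 (payoff 7); vs R4: C3 (payoff 7); vs R5: C3 (payoff 6).
The only mutual best response is (R1, C4); neither player gains by switching there.

(R1, C4)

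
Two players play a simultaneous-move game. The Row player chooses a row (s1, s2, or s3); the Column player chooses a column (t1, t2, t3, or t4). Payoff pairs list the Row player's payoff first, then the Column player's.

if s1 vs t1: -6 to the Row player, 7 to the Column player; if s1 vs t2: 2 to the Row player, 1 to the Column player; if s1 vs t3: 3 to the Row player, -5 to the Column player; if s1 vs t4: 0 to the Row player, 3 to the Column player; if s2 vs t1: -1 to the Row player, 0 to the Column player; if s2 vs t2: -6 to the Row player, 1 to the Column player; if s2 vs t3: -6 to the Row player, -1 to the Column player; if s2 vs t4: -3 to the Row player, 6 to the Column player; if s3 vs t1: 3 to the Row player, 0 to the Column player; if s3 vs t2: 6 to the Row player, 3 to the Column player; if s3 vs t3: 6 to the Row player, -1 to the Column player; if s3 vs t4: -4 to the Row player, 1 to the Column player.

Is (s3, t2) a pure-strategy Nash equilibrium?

Holding the Column player at t2: the Row player gets 6 from s3, versus 2 from s1, -6 from s2. No profitable deviation for the Row player.
Holding the Row player at s3: the Column player gets 3 from t2, versus 0 from t1, -1 from t3, 1 from t4. No profitable deviation for the Column player either.

Yes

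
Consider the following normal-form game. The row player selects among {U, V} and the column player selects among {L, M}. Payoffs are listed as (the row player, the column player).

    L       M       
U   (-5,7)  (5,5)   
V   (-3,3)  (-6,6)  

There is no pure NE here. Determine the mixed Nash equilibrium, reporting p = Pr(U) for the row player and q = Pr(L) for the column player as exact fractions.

In a mixed NE each player is indifferent between their pure strategies, so the opponent's mix sets the indifference.
The column player indifferent between L and M: p·7 + (1−p)·3 = p·5 + (1−p)·6 ⟹ 3 + 4p = 6 + (-1)p ⟹ p = 3/5.
The row player indifferent between U and V: q·(-5) + (1−q)·5 = q·(-3) + (1−q)·(-6) ⟹ 5 + (-10)q = (-6) + 3q ⟹ q = 11/13.

p = 3/5, q = 11/13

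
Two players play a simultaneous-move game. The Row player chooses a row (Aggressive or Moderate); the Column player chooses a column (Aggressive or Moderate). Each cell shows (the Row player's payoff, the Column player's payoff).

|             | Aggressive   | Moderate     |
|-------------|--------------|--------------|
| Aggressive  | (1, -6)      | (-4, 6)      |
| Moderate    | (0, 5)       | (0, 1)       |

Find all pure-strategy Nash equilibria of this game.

There is no pure-strategy Nash equilibrium

Check mutual best responses: a cell is a NE iff neither player can gain by unilaterally deviating.
The Row player's best responses — vs Aggressive: Aggressive (payoff 1); vs Moderate: Moderate (payoff 0).
The Column player's best responses — vs Aggressive: Moderate (payoff 6); vs Moderate: Aggressive (payoff 5).
No cell has both players best-responding. For instance, the Row player's best reply to Aggressive is Aggressive, but against Aggressive the Column player prefers Moderate over Aggressive.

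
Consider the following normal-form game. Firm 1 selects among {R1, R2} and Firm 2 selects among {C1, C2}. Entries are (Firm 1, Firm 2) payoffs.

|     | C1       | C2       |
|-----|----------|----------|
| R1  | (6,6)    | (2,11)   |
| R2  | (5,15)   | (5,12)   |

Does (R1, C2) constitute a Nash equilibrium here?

No

Holding Firm 2 at C2: Firm 1 gets 2 from R1 but could get 5 by switching to R2. Firm 1 has a profitable deviation.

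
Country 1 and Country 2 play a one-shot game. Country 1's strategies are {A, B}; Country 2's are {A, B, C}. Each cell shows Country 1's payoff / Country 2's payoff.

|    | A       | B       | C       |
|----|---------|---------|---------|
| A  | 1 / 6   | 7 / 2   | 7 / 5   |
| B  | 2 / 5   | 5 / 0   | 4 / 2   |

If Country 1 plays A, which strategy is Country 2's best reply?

With Country 1 fixed at A, Country 2's payoffs are: A → 6, B → 2, C → 5.
The maximum is 6, achieved by A.

A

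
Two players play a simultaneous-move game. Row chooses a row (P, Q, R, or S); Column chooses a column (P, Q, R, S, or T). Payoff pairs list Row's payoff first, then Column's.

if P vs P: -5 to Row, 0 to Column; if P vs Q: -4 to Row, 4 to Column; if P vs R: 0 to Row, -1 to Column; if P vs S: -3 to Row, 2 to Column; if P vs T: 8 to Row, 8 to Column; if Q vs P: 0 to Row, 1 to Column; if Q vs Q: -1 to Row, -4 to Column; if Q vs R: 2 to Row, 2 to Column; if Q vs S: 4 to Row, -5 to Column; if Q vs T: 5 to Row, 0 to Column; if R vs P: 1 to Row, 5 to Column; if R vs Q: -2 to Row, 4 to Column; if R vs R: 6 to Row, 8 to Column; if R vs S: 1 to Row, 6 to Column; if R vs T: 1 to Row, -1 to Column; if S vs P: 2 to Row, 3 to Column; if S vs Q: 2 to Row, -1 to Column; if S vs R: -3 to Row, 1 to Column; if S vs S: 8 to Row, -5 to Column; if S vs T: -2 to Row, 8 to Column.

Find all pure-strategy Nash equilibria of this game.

Check mutual best responses: a cell is a NE iff neither player can gain by unilaterally deviating.
Row's best responses — vs P: S (payoff 2); vs Q: S (payoff 2); vs R: R (payoff 6); vs S: S (payoff 8); vs T: P (payoff 8).
Column's best responses — vs P: T (payoff 8); vs Q: R (payoff 2); vs R: R (payoff 8); vs S: T (payoff 8).
Mutual best responses occur at (P, T) and (R, R); at each, neither player gains by switching.

(P, T) and (R, R)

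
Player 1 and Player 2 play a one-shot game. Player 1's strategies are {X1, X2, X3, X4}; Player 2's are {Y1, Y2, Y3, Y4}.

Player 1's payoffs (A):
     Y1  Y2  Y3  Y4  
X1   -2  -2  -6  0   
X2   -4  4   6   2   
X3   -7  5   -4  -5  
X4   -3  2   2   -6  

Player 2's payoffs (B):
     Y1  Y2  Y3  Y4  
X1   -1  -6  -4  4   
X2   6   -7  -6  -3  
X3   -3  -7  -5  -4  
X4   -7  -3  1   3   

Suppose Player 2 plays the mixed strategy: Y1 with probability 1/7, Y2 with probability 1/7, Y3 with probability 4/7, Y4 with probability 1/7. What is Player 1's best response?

Player 1's best reply maximizes expected payoff against the mix.
X1: (1/7)·(-2) + (1/7)·(-2) + (4/7)·(-6) + (1/7)·0 = -4
X2: (1/7)·(-4) + (1/7)·4 + (4/7)·6 + (1/7)·2 = 26/7
X3: (1/7)·(-7) + (1/7)·5 + (4/7)·(-4) + (1/7)·(-5) = -23/7
X4: (1/7)·(-3) + (1/7)·2 + (4/7)·2 + (1/7)·(-6) = 1/7
Highest expected payoff is 26/7, from X2.

X2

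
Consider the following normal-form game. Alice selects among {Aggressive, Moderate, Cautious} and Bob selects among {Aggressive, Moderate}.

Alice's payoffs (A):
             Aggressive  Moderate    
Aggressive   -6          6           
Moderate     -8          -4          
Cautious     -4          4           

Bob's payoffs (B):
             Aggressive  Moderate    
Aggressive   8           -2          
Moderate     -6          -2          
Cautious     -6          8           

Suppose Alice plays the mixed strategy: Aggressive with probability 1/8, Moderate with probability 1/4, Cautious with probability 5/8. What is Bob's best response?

Moderate

Compute Bob's expected payoff from each pure strategy against the given mix.
Aggressive: (1/8)·8 + (1/4)·(-6) + (5/8)·(-6) = -17/4
Moderate: (1/8)·(-2) + (1/4)·(-2) + (5/8)·8 = 17/4
Highest expected payoff is 17/4, from Moderate.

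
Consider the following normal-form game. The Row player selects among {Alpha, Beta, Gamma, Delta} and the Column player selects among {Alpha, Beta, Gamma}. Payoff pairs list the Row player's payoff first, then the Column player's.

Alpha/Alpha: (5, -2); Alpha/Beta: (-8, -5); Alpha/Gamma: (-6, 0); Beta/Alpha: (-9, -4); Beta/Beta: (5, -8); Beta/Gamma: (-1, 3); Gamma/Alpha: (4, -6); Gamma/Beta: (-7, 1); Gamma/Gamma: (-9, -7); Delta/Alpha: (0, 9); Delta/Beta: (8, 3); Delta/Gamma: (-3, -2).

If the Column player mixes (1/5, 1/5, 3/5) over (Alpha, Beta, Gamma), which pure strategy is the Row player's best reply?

Delta

Compute the Row player's expected payoff from each pure strategy against the given mix.
Alpha: (1/5)·5 + (1/5)·(-8) + (3/5)·(-6) = -21/5
Beta: (1/5)·(-9) + (1/5)·5 + (3/5)·(-1) = -7/5
Gamma: (1/5)·4 + (1/5)·(-7) + (3/5)·(-9) = -6
Delta: (1/5)·0 + (1/5)·8 + (3/5)·(-3) = -1/5
Highest expected payoff is -1/5, from Delta.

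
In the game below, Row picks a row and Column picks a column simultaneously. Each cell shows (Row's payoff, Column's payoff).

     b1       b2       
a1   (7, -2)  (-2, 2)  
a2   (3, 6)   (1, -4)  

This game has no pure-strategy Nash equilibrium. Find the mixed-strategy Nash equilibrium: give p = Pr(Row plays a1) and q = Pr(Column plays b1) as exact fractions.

In a mixed NE each player is indifferent between their pure strategies, so the opponent's mix sets the indifference.
Column indifferent between b1 and b2: p·(-2) + (1−p)·6 = p·2 + (1−p)·(-4) ⟹ 6 + (-8)p = (-4) + 6p ⟹ p = 5/7.
Row indifferent between a1 and a2: q·7 + (1−q)·(-2) = q·3 + (1−q)·1 ⟹ (-2) + 9q = 1 + 2q ⟹ q = 3/7.

p = 5/7, q = 3/7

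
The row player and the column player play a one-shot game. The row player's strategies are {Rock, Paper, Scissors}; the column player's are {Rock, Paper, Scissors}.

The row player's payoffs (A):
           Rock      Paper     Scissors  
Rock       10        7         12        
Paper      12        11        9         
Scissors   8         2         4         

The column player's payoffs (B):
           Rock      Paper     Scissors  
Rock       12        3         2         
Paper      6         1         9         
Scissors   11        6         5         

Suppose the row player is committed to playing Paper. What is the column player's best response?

With the row player fixed at Paper, the column player's payoffs are: Rock → 6, Paper → 1, Scissors → 9.
The maximum is 9, achieved by Scissors.

Scissors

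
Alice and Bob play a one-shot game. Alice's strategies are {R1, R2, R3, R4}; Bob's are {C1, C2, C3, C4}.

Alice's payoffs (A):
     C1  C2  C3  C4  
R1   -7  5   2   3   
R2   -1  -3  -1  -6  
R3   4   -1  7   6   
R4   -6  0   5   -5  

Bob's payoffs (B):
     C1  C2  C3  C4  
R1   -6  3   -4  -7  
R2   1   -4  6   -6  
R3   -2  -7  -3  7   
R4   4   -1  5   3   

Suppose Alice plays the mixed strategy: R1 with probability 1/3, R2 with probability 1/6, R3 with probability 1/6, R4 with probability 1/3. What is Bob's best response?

C3

Compute Bob's expected payoff from each pure strategy against the given mix.
C1: (1/3)·(-6) + (1/6)·1 + (1/6)·(-2) + (1/3)·4 = -5/6
C2: (1/3)·3 + (1/6)·(-4) + (1/6)·(-7) + (1/3)·(-1) = -7/6
C3: (1/3)·(-4) + (1/6)·6 + (1/6)·(-3) + (1/3)·5 = 5/6
C4: (1/3)·(-7) + (1/6)·(-6) + (1/6)·7 + (1/3)·3 = -7/6
Highest expected payoff is 5/6, from C3.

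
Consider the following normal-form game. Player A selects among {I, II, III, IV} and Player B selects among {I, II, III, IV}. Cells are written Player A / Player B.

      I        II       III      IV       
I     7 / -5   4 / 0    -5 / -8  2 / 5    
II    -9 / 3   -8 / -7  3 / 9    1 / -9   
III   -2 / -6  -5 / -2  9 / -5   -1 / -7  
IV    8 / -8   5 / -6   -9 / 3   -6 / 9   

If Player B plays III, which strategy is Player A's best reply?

III

With Player B fixed at III, Player A's payoffs are: I → -5, II → 3, III → 9, IV → -9.
The maximum is 9, achieved by III.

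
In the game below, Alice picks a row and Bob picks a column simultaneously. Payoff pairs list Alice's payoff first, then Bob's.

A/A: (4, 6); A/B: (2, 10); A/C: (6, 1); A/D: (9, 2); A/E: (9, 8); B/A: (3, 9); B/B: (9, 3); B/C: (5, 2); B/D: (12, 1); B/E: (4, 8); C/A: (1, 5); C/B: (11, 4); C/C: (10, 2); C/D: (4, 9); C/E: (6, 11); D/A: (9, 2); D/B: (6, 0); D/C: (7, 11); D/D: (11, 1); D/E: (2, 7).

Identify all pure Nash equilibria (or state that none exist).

There is no pure-strategy Nash equilibrium

Find each player's best response to every opponent strategy; NE are the intersections.
Alice's best responses — vs A: D (payoff 9); vs B: C (payoff 11); vs C: C (payoff 10); vs D: B (payoff 12); vs E: A (payoff 9).
Bob's best responses — vs A: B (payoff 10); vs B: A (payoff 9); vs C: E (payoff 11); vs D: C (payoff 11).
No cell has both players best-responding. For instance, Alice's best reply to C is C, but against C Bob prefers E over C.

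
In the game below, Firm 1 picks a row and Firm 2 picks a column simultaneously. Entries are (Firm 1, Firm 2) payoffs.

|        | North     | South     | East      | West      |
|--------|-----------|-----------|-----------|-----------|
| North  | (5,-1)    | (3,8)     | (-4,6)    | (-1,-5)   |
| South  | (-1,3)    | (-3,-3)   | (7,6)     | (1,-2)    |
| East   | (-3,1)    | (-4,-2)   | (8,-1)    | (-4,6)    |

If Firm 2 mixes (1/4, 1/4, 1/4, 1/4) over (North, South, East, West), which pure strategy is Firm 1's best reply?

Compute Firm 1's expected payoff from each pure strategy against the given mix.
North: (1/4)·5 + (1/4)·3 + (1/4)·(-4) + (1/4)·(-1) = 3/4
South: (1/4)·(-1) + (1/4)·(-3) + (1/4)·7 + (1/4)·1 = 1
East: (1/4)·(-3) + (1/4)·(-4) + (1/4)·8 + (1/4)·(-4) = -3/4
Highest expected payoff is 1, from South.

South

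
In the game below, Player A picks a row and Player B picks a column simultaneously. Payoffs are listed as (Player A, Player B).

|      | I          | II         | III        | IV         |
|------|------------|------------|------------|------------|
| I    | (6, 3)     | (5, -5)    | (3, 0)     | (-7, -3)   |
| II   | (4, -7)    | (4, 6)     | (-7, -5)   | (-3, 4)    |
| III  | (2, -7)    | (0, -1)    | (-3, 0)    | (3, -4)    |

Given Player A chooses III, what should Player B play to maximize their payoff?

III

With Player A fixed at III, Player B's payoffs are: I → -7, II → -1, III → 0, IV → -4.
The maximum is 0, achieved by III.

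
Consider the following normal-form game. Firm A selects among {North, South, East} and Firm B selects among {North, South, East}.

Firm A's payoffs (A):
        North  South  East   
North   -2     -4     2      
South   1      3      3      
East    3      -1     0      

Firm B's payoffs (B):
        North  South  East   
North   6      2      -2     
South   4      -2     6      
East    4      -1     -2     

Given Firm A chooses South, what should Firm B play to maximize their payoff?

With Firm A fixed at South, Firm B's payoffs are: North → 4, South → -2, East → 6.
The maximum is 6, achieved by East.

East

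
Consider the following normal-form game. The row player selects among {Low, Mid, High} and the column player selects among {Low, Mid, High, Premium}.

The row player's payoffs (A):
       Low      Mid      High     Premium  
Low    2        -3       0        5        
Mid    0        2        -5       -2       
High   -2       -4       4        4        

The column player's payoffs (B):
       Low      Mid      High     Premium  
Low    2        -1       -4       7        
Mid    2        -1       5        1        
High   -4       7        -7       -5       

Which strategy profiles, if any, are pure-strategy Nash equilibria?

(Low, Premium)

Check mutual best responses: a cell is a NE iff neither player can gain by unilaterally deviating.
The row player's best responses — vs Low: Low (payoff 2); vs Mid: Mid (payoff 2); vs High: High (payoff 4); vs Premium: Low (payoff 5).
The column player's best responses — vs Low: Premium (payoff 7); vs Mid: High (payoff 5); vs High: Mid (payoff 7).
The only mutual best response is (Low, Premium); neither player gains by switching there.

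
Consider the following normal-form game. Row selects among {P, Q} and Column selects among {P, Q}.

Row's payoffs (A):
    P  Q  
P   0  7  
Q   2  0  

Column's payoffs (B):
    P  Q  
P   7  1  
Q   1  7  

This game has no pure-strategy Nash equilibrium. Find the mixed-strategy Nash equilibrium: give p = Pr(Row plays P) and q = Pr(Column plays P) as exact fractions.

Each player's mixing probability is pinned down by making the *other* player indifferent.
Column indifferent between P and Q: p·7 + (1−p)·1 = p·1 + (1−p)·7 ⟹ 1 + 6p = 7 + (-6)p ⟹ p = 1/2.
Row indifferent between P and Q: q·0 + (1−q)·7 = q·2 + (1−q)·0 ⟹ 7 + (-7)q = 0 + 2q ⟹ q = 7/9.

p = 1/2, q = 7/9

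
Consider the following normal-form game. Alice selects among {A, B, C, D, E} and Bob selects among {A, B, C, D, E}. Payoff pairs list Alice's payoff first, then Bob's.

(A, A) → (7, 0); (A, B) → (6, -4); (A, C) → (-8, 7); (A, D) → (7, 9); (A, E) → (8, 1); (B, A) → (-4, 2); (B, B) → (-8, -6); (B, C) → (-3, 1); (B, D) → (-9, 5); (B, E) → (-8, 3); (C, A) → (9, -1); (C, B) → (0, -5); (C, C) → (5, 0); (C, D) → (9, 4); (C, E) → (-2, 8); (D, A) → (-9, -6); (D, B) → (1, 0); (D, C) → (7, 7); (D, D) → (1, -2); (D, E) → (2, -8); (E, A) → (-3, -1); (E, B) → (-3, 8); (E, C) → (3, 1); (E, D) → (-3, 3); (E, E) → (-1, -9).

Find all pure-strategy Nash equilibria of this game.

Check mutual best responses: a cell is a NE iff neither player can gain by unilaterally deviating.
Alice's best responses — vs A: C (payoff 9); vs B: A (payoff 6); vs C: D (payoff 7); vs D: C (payoff 9); vs E: A (payoff 8).
Bob's best responses — vs A: D (payoff 9); vs B: D (payoff 5); vs C: E (payoff 8); vs D: C (payoff 7); vs E: B (payoff 8).
The only mutual best response is (D, C); neither player gains by switching there.

(D, C)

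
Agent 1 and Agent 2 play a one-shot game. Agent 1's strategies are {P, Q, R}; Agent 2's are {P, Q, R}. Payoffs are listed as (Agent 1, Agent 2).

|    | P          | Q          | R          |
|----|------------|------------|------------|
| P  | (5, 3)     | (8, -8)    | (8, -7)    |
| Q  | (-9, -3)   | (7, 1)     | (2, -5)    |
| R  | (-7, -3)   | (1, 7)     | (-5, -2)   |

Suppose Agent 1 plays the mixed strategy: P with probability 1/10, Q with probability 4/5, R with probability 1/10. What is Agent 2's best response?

Q

Agent 2's best reply maximizes expected payoff against the mix.
P: (1/10)·3 + (4/5)·(-3) + (1/10)·(-3) = -12/5
Q: (1/10)·(-8) + (4/5)·1 + (1/10)·7 = 7/10
R: (1/10)·(-7) + (4/5)·(-5) + (1/10)·(-2) = -49/10
Highest expected payoff is 7/10, from Q.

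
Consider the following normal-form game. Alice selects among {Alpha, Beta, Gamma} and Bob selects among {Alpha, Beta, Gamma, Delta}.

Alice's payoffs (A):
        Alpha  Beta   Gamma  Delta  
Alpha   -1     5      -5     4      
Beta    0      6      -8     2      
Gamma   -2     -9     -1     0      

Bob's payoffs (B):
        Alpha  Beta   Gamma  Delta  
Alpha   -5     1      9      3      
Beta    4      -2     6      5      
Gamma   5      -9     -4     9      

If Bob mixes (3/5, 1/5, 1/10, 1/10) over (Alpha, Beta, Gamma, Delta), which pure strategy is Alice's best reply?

Alice's best reply maximizes expected payoff against the mix.
Alpha: (3/5)·(-1) + (1/5)·5 + (1/10)·(-5) + (1/10)·4 = 3/10
Beta: (3/5)·0 + (1/5)·6 + (1/10)·(-8) + (1/10)·2 = 3/5
Gamma: (3/5)·(-2) + (1/5)·(-9) + (1/10)·(-1) + (1/10)·0 = -31/10
Highest expected payoff is 3/5, from Beta.

Beta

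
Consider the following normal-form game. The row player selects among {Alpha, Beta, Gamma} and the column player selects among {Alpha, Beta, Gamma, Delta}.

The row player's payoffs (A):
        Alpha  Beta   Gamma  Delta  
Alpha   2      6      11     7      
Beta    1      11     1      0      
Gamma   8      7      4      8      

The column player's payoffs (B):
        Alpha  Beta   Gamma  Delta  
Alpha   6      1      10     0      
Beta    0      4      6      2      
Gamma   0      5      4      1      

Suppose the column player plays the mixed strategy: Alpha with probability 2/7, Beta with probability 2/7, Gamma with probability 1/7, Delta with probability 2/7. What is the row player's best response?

Gamma

The row player's best reply maximizes expected payoff against the mix.
Alpha: (2/7)·2 + (2/7)·6 + (1/7)·11 + (2/7)·7 = 41/7
Beta: (2/7)·1 + (2/7)·11 + (1/7)·1 + (2/7)·0 = 25/7
Gamma: (2/7)·8 + (2/7)·7 + (1/7)·4 + (2/7)·8 = 50/7
Highest expected payoff is 50/7, from Gamma.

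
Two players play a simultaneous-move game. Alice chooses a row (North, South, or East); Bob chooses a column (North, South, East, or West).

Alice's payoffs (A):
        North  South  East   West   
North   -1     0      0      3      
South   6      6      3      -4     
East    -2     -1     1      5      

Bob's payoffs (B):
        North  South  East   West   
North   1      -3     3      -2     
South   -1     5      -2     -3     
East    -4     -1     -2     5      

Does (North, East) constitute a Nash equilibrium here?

Holding Bob at East: Alice gets 0 from North but could get 3 by switching to South. Alice has a profitable deviation.

No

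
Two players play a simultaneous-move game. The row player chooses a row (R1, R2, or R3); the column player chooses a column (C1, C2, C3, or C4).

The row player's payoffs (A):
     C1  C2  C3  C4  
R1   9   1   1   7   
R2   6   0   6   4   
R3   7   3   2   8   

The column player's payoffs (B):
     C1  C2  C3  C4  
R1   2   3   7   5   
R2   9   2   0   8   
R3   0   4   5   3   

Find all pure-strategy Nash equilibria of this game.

A profile is a Nash equilibrium when each player is best-responding to the other.
The row player's best responses — vs C1: R1 (payoff 9); vs C2: R3 (payoff 3); vs C3: R2 (payoff 6); vs C4: R3 (payoff 8).
The column player's best responses — vs R1: C3 (payoff 7); vs R2: C1 (payoff 9); vs R3: C3 (payoff 5).
No cell has both players best-responding. For instance, the row player's best reply to C1 is R1, but against R1 the column player prefers C3 over C1.

None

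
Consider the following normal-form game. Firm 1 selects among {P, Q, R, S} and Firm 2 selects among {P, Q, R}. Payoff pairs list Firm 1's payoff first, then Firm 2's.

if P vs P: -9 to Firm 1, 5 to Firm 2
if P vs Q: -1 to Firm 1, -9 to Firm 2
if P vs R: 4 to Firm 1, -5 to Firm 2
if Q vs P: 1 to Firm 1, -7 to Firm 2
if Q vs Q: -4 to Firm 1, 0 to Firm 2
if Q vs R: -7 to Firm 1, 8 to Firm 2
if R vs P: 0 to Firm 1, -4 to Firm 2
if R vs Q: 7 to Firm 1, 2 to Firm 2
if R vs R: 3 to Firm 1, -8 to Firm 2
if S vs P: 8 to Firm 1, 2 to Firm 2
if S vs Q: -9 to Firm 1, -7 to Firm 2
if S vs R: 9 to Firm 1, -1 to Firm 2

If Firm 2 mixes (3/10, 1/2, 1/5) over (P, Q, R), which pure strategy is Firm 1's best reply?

R

Compute Firm 1's expected payoff from each pure strategy against the given mix.
P: (3/10)·(-9) + (1/2)·(-1) + (1/5)·4 = -12/5
Q: (3/10)·1 + (1/2)·(-4) + (1/5)·(-7) = -31/10
R: (3/10)·0 + (1/2)·7 + (1/5)·3 = 41/10
S: (3/10)·8 + (1/2)·(-9) + (1/5)·9 = -3/10
Highest expected payoff is 41/10, from R.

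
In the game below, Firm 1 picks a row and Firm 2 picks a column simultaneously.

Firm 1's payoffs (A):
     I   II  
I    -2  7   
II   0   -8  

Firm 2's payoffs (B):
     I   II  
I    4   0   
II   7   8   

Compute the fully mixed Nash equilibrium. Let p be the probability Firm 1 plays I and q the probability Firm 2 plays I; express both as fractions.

In a mixed NE each player is indifferent between their pure strategies, so the opponent's mix sets the indifference.
Firm 2 indifferent between I and II: p·4 + (1−p)·7 = p·0 + (1−p)·8 ⟹ 7 + (-3)p = 8 + (-8)p ⟹ p = 1/5.
Firm 1 indifferent between I and II: q·(-2) + (1−q)·7 = q·0 + (1−q)·(-8) ⟹ 7 + (-9)q = (-8) + 8q ⟹ q = 15/17.

p = 1/5, q = 15/17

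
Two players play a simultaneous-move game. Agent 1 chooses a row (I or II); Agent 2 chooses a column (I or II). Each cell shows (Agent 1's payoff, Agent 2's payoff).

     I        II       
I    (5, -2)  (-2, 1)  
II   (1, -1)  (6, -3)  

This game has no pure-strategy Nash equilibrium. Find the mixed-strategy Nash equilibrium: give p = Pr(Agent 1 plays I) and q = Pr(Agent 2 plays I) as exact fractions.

Each player's mixing probability is pinned down by making the *other* player indifferent.
Agent 2 indifferent between I and II: p·(-2) + (1−p)·(-1) = p·1 + (1−p)·(-3) ⟹ (-1) + (-1)p = (-3) + 4p ⟹ p = 2/5.
Agent 1 indifferent between I and II: q·5 + (1−q)·(-2) = q·1 + (1−q)·6 ⟹ (-2) + 7q = 6 + (-5)q ⟹ q = 2/3.

p = 2/5, q = 2/3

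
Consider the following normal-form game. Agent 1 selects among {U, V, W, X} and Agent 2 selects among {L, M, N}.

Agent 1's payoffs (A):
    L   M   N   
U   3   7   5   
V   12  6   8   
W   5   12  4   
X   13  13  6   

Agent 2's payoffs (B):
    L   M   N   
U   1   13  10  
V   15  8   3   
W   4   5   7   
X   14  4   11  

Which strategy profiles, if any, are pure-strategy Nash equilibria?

(X, L)

Check mutual best responses: a cell is a NE iff neither player can gain by unilaterally deviating.
Agent 1's best responses — vs L: X (payoff 13); vs M: X (payoff 13); vs N: V (payoff 8).
Agent 2's best responses — vs U: M (payoff 13); vs V: L (payoff 15); vs W: N (payoff 7); vs X: L (payoff 14).
The only mutual best response is (X, L); neither player gains by switching there.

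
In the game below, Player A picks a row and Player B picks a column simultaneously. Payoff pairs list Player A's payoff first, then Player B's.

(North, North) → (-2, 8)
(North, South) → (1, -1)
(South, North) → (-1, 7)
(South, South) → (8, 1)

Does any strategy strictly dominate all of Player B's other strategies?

Check whether one of Player B's strategies beats all alternatives regardless of what the opponent does.
North strictly dominates: vs North: 8 > -1; vs South: 7 > 1.

North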